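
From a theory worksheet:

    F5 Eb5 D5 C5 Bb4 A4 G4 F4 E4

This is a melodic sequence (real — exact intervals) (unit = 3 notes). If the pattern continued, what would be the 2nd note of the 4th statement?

C4

The unit is 3 notes. Position-2 pitches of the 3 shown cells: Eb5, Bb4, F4.
Each moves down a 4th; the next is C4.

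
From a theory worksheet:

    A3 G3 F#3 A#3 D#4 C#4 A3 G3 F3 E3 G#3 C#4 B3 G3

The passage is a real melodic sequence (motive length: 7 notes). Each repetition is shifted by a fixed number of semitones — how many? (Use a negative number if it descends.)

Taking 7-note groups, the heads are A3, G3: the pattern moves down a 2nd.
Counting half-steps from A3 to G3: -2.

-2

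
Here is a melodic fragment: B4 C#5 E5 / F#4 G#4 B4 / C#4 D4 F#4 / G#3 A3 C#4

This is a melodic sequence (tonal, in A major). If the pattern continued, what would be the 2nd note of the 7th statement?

The unit is 3 notes. Position-2 pitches of the 4 shown cells: C#5, G#4, D4, A3.
Each moves down a 4th. Continuing: E3 → B2 → F#2.

F#2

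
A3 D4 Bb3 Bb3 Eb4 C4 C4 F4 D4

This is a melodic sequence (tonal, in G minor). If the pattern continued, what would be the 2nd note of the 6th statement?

The unit is 3 notes. Position-2 pitches of the 3 shown cells: D4, Eb4, F4.
Each moves up a 2nd. Continuing: G4 → A4 → Bb4.

Bb4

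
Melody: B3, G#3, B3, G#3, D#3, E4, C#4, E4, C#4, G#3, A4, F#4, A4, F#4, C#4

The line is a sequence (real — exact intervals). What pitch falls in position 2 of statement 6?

With 5-note cells, note 2 of each statement runs G#3, C#4, F#4.
Carrying that up a 4th forward: B4 → E5 → A5.

A5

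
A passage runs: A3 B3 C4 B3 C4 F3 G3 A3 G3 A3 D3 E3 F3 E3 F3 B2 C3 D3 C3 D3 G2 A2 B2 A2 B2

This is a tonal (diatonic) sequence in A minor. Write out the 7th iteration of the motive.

C2 D2 E2 D2 E2

Unit = 5 notes; the statements start on A3, F3, D3, B2, G2, moving down a 3rd each time.
Continuing the starts: E2 → C2.
So cell 7 is C2 D2 E2 D2 E2.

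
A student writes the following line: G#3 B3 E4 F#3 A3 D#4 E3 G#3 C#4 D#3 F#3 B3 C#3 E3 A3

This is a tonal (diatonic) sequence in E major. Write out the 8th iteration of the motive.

Taking 3-note groups, the heads are G#3, F#3, E3, D#3, C#3: the pattern moves down a 2nd.
Carrying on: B2 → A2 → G#2.
From G#2 the diatonic shape gives G#2 B2 E3.

G#2 B2 E3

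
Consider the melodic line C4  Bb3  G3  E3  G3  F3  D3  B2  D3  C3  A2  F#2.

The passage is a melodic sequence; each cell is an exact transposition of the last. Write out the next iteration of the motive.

A2 G2 E2 C#2

Taking 4-note groups, the heads are C4, G3, D3: the pattern moves down a 4th.
Statement 4 starts on A2 and keeps the same exact contour: A2 G2 E2 C#2.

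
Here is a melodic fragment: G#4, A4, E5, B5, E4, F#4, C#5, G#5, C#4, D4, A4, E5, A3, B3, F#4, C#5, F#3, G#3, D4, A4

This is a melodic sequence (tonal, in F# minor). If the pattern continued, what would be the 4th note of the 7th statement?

With 4-note cells, note 4 of each statement runs B5, G#5, E5, C#5, A4.
Each moves down a 3rd. Continuing: F#4 → D4.

D4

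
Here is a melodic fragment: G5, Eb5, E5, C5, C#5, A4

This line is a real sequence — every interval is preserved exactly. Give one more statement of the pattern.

Taking 2-note groups, the heads are G5, E5, C#5: the pattern moves down a 3rd.
From A#4 the exact shape gives A#4 F#4.

A#4 F#4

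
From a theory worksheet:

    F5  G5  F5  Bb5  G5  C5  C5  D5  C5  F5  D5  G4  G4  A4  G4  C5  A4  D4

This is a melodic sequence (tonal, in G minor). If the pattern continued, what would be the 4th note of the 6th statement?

A3

With 6-note cells, note 4 of each statement runs Bb5, F5, C5.
Carrying that down a 4th forward: G4 → D4 → A3.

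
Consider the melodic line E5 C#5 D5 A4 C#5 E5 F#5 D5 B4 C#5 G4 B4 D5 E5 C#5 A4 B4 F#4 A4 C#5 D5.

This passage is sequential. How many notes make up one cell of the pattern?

21 notes total. Splitting into 3 groups of 7:
E5 C#5 D5 A4 C#5 E5 F#5 | D5 B4 C#5 G4 B4 D5 E5 | C#5 A4 B4 F#4 A4 C#5 D5
That's a consistent down a 2nd shift per cell, and no other grouping gives one.

7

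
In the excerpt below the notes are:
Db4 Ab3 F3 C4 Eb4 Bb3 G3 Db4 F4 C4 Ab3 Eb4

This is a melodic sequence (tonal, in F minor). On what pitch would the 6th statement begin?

Bb4

The 4-note cells begin on Db4, Eb4, F4 — each up a 2nd from the last.
Continuing: G4 → Ab4 → Bb4. Statement 6 starts on Bb4.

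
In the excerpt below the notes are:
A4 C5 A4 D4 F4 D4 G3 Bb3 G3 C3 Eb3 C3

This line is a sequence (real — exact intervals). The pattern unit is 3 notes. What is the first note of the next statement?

F2

The 3-note cells begin on A4, D4, G3, C3 — each down a 5th from the last.
The next head, down a 5th from C3, is F2.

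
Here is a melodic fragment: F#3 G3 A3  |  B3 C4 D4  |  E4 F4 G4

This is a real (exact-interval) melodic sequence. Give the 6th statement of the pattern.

G5 Ab5 Bb5

The 3-note cells begin on F#3, B3, E4 — each up a 4th from the last.
Continuing the starts: A4 → D5 → G5.
Statement 6 starts on G5 and keeps the same exact contour: G5 Ab5 Bb5.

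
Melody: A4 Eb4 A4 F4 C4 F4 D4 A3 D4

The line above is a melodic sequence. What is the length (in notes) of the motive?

3

Try groups of 3 (3 cells in 9 notes):
A4 Eb4 A4 | F4 C4 F4 | D4 A3 D4
Every group is a transposition down a 3rd of the one before; no shorter unit works.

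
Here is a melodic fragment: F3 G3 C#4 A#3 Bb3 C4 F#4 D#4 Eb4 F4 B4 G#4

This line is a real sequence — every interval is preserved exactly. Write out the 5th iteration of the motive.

Db5 Eb5 A5 F#5

Taking 4-note groups, the heads are F3, Bb3, Eb4: the pattern moves up a 4th.
Extending up a 4th: Ab4 → Db5.
Statement 5 starts on Db5 and keeps the same exact contour: Db5 Eb5 A5 F#5.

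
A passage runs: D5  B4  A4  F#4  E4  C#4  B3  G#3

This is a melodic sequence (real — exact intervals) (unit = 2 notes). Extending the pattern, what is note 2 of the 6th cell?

A#2

The unit is 2 notes. Position-2 pitches of the 4 shown cells: B4, F#4, C#4, G#3.
Each moves down a 4th. Continuing: D#3 → A#2.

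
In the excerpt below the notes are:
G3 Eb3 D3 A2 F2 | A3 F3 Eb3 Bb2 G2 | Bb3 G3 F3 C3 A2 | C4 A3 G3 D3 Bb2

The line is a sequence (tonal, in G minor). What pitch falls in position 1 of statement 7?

F4

Grouping in 5s, the 1st note of each cell is G3, A3, Bb3, C4.
Each moves up a 2nd. Continuing: D4 → Eb4 → F4.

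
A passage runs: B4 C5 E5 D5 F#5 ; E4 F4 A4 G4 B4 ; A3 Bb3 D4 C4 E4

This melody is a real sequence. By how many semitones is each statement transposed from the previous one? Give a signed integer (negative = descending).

With a 5-note motive the entries are B4, E4, A3, each down a 5th from the previous.
B4 to E4 spans -7 semitones.

-7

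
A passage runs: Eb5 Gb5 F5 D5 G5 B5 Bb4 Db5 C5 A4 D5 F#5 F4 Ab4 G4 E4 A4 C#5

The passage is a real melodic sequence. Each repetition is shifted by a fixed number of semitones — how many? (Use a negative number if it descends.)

-5

With a 6-note motive the entries are Eb5, Bb4, F4, each down a 4th from the previous.
Counting half-steps from Eb5 to Bb4: -5.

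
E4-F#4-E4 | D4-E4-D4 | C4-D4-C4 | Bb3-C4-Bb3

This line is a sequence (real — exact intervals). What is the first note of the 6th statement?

Gb3

Taking 3-note groups, the heads are E4, D4, C4, Bb3: the pattern moves down a 2nd.
Extending the heads down a 2nd: Ab3 → Gb3.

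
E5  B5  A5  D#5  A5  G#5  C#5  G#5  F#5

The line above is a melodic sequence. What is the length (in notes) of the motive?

Try groups of 3 (3 cells in 9 notes):
E5 B5 A5 | D#5 A5 G#5 | C#5 G#5 F#5
Every group is a transposition down a 2nd of the one before; no shorter unit works.

3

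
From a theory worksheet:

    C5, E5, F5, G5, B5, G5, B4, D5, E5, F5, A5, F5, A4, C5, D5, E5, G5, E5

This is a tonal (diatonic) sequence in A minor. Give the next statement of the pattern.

Unit = 6 notes; the statements start on C5, B4, A4, moving down a 2nd each time.
From G4 the diatonic shape gives G4 B4 C5 D5 F5 D5.

G4 B4 C5 D5 F5 D5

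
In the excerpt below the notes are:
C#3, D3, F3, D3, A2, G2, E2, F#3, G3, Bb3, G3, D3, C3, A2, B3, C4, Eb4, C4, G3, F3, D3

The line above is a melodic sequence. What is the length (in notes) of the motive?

7

Try groups of 7 (3 cells in 21 notes):
C#3 D3 F3 D3 A2 G2 E2 | F#3 G3 Bb3 G3 D3 C3 A2 | B3 C4 Eb4 C4 G3 F3 D3
That's a consistent up a 4th shift per cell, and no other grouping gives one.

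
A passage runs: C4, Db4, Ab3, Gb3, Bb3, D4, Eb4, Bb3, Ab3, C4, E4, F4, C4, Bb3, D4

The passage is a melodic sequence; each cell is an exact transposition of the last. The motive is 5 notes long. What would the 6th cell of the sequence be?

A#4 B4 F#4 E4 G#4

Taking 5-note groups, the heads are C4, D4, E4: the pattern moves up a 2nd.
Continuing the starts: F#4 → G#4 → A#4.
So cell 6 is A#4 B4 F#4 E4 G#4.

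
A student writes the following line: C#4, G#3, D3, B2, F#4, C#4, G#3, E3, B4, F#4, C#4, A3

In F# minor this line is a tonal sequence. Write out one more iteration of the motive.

E5 B4 F#4 D4

Taking 4-note groups, the heads are C#4, F#4, B4: the pattern moves up a 4th.
From E5 the diatonic shape gives E5 B4 F#4 D4.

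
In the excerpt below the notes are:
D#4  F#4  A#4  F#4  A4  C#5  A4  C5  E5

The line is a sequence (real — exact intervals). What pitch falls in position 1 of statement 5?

Eb5

The unit is 3 notes. Position-1 pitches of the 3 shown cells: D#4, F#4, A4.
Each moves up a 3rd. Continuing: C5 → Eb5.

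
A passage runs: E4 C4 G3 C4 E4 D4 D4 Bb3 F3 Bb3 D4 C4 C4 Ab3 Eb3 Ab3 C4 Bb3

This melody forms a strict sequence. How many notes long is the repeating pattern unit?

There are 18 notes; a 6-note unit gives 3 cells:
E4 C4 G3 C4 E4 D4 | D4 Bb3 F3 Bb3 D4 C4 | C4 Ab3 Eb3 Ab3 C4 Bb3
That's a consistent down a 2nd shift per cell, and no other grouping gives one.

6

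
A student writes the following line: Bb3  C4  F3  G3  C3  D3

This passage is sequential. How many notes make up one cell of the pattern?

2

6 notes total. Splitting into 3 groups of 2:
Bb3 C4 | F3 G3 | C3 D3
Each cell is the previous one down a 4th — so the unit is 2 notes.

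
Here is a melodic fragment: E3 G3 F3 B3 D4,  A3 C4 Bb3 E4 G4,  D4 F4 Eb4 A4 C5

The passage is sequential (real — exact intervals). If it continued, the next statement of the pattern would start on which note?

G4

With a 5-note motive the entries are E3, A3, D4, each up a 4th from the previous.
One more step up a 4th gives G4.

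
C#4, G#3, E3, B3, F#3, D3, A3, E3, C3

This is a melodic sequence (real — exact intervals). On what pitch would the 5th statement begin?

F3

Unit = 3 notes; the statements start on C#4, B3, A3, moving down a 2nd each time.
Extending the heads down a 2nd: G3 → F3.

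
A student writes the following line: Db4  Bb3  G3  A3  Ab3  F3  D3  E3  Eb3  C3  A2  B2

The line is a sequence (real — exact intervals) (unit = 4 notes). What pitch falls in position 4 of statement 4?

With 4-note cells, note 4 of each statement runs A3, E3, B2.
From B2, down a 4th gives F#2.

F#2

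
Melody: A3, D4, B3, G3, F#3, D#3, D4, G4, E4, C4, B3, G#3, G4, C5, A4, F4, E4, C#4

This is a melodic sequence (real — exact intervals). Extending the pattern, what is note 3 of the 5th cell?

G5

The unit is 6 notes. Position-3 pitches of the 3 shown cells: B3, E4, A4.
Carrying that up a 4th forward: D5 → G5.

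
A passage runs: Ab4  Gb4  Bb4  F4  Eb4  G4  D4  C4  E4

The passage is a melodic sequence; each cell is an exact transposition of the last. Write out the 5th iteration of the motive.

G#3 F#3 A#3

With a 3-note motive the entries are Ab4, F4, D4, each down a 3rd from the previous.
Extending down a 3rd: B3 → G#3.
From G#3 the exact shape gives G#3 F#3 A#3.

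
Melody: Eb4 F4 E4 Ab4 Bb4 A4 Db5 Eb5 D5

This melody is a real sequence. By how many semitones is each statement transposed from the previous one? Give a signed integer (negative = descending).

The 3-note cells begin on Eb4, Ab4, Db5 — each up a 4th from the last.
Eb4→Ab4 is 68 − 63 = 5 semitones.

5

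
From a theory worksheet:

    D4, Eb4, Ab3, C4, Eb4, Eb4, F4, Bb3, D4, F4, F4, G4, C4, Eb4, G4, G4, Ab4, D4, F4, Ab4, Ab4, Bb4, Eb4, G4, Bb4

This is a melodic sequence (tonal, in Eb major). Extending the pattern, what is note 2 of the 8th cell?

Eb5

The unit is 5 notes. Position-2 pitches of the 5 shown cells: Eb4, F4, G4, Ab4, Bb4.
Carrying that up a 2nd forward: C5 → D5 → Eb5.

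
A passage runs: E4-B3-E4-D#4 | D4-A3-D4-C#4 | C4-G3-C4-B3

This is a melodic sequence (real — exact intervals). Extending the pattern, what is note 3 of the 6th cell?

Gb3

Grouping in 4s, the 3rd note of each cell is E4, D4, C4.
Extending down a 2nd: Bb3 → Ab3 → Gb3.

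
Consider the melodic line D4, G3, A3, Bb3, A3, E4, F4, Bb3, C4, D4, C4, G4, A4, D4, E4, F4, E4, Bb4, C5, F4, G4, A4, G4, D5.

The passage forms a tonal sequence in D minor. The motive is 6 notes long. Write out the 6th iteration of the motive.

With a 6-note motive the entries are D4, F4, A4, C5, each up a 3rd from the previous.
Carrying on: E5 → G5.
So cell 6 is G5 C5 D5 E5 D5 A5.

G5 C5 D5 E5 D5 A5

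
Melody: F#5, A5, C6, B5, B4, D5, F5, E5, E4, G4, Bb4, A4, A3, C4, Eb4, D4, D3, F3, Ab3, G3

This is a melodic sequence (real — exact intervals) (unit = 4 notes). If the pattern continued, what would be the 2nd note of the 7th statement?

The unit is 4 notes. Position-2 pitches of the 5 shown cells: A5, D5, G4, C4, F3.
Each moves down a 5th. Continuing: Bb2 → Eb2.

Eb2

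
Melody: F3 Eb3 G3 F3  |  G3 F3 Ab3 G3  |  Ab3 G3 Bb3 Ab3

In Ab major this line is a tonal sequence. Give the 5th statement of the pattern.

Taking 4-note groups, the heads are F3, G3, Ab3: the pattern moves up a 2nd.
Extending up a 2nd: Bb3 → C4.
So cell 5 is C4 Bb3 Db4 C4.

C4 Bb3 Db4 C4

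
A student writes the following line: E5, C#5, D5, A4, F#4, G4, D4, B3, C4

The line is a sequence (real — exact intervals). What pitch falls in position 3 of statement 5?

Bb2

The unit is 3 notes. Position-3 pitches of the 3 shown cells: D5, G4, C4.
Extending down a 5th: F3 → Bb2.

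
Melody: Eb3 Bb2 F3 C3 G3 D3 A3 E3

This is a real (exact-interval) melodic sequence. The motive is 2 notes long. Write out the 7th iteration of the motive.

D#4 A#3

Unit = 2 notes; the statements start on Eb3, F3, G3, A3, moving up a 2nd each time.
Extending up a 2nd: B3 → C#4 → D#4.
So cell 7 is D#4 A#3.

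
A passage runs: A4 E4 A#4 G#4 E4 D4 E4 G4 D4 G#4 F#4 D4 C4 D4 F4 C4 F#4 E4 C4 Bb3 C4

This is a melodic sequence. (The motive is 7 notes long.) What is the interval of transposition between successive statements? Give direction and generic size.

With a 7-note motive the entries are A4, G4, F4, each down a 2nd from the previous.
From A4 to G4: down a 2nd.

down a 2nd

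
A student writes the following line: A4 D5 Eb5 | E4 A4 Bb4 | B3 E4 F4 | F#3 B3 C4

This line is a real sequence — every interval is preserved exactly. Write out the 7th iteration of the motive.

D#2 G#2 A2

The 3-note cells begin on A4, E4, B3, F#3 — each down a 4th from the last.
Carrying on: C#3 → G#2 → D#2.
From D#2 the exact shape gives D#2 G#2 A2.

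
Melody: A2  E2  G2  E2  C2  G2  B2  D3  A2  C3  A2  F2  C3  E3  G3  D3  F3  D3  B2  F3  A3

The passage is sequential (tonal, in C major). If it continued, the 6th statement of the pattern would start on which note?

B4

Unit = 7 notes; the statements start on A2, D3, G3, moving up a 4th each time.
Continuing: C4 → F4 → B4. Statement 6 starts on B4.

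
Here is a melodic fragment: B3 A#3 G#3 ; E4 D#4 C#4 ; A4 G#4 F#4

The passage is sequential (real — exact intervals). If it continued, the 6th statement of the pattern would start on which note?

The 3-note cells begin on B3, E4, A4 — each up a 4th from the last.
Continuing: D5 → G5 → C6. Statement 6 starts on C6.

C6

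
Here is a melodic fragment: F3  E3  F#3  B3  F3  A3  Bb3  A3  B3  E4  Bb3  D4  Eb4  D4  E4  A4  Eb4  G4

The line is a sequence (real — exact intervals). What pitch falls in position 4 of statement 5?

G5

Grouping in 6s, the 4th note of each cell is B3, E4, A4.
Each moves up a 4th. Continuing: D5 → G5.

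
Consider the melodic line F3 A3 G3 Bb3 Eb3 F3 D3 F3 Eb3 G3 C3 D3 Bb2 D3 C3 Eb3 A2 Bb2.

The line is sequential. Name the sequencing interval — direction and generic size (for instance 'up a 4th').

The 6-note cells begin on F3, D3, Bb2 — each down a 3rd from the last.
F3 to D3 is down a 3rd.

down a 3rd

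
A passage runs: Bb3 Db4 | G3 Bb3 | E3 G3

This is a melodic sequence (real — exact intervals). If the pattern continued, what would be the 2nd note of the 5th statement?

C#3

The unit is 2 notes. Position-2 pitches of the 3 shown cells: Db4, Bb3, G3.
Extending down a 3rd: E3 → C#3.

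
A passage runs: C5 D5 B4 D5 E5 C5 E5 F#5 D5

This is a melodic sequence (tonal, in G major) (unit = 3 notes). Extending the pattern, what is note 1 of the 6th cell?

Grouping in 3s, the 1st note of each cell is C5, D5, E5.
Extending up a 2nd: F#5 → G5 → A5.

A5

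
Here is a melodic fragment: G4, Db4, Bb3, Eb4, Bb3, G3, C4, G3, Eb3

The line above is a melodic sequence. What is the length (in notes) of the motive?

There are 9 notes; a 3-note unit gives 3 cells:
G4 Db4 Bb3 | Eb4 Bb3 G3 | C4 G3 Eb3
Every group is a transposition down a 3rd of the one before; no shorter unit works.

3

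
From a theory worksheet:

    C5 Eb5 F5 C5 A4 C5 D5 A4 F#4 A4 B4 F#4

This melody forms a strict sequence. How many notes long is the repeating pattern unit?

There are 12 notes; a 4-note unit gives 3 cells:
C5 Eb5 F5 C5 | A4 C5 D5 A4 | F#4 A4 B4 F#4
That's a consistent down a 3rd shift per cell, and no other grouping gives one.

4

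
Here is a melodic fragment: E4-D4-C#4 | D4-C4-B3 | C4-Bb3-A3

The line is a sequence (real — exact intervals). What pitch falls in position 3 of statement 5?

Grouping in 3s, the 3rd note of each cell is C#4, B3, A3.
Carrying that down a 2nd forward: G3 → F3.

F3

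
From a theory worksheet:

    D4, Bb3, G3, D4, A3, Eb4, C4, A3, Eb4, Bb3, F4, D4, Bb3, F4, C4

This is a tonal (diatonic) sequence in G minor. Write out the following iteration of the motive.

G4 Eb4 C4 G4 D4

With a 5-note motive the entries are D4, Eb4, F4, each up a 2nd from the previous.
From G4 the diatonic shape gives G4 Eb4 C4 G4 D4.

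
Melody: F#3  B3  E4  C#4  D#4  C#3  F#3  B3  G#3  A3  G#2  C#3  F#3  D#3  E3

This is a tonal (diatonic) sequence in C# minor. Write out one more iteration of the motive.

Taking 5-note groups, the heads are F#3, C#3, G#2: the pattern moves down a 4th.
Statement 4 starts on D#2 and keeps the same diatonic contour: D#2 G#2 C#3 A2 B2.

D#2 G#2 C#3 A2 B2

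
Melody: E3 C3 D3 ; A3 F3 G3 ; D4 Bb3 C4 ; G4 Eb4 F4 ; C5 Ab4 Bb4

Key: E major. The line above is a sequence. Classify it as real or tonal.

Each cell has the same semitone pattern (-4, 2) — intervals are preserved exactly.
And C3 lies outside E major, so the sequence is real rather than tonal.

real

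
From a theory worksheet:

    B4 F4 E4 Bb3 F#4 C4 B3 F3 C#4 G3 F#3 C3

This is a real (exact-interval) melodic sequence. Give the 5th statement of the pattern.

D#3 A2 G#2 D2

The 4-note cells begin on B4, F#4, C#4 — each down a 4th from the last.
Carrying on: G#3 → D#3.
Statement 5 starts on D#3 and keeps the same exact contour: D#3 A2 G#2 D2.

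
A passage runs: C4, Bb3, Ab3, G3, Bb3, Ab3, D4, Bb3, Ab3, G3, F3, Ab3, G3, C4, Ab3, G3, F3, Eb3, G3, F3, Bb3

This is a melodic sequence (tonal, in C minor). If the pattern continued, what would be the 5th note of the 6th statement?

D3

Grouping in 7s, the 5th note of each cell is Bb3, Ab3, G3.
Carrying that down a 2nd forward: F3 → Eb3 → D3.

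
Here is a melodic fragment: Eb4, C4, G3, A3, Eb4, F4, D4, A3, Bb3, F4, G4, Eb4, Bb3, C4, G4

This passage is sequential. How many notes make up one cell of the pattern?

15 notes total. Splitting into 3 groups of 5:
Eb4 C4 G3 A3 Eb4 | F4 D4 A3 Bb3 F4 | G4 Eb4 Bb3 C4 G4
That's a consistent up a 2nd shift per cell, and no other grouping gives one.

5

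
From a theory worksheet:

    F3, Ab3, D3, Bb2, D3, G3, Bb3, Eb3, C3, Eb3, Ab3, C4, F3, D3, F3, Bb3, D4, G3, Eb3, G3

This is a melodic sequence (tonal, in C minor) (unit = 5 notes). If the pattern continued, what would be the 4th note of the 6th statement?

G3

The unit is 5 notes. Position-4 pitches of the 4 shown cells: Bb2, C3, D3, Eb3.
Each moves up a 2nd. Continuing: F3 → G3.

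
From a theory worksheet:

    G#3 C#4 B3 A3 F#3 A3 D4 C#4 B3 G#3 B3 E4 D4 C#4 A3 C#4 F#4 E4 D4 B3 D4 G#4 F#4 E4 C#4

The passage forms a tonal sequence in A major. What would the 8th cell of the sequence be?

Taking 5-note groups, the heads are G#3, A3, B3, C#4, D4: the pattern moves up a 2nd.
Extending up a 2nd: E4 → F#4 → G#4.
Statement 8 starts on G#4 and keeps the same diatonic contour: G#4 C#5 B4 A4 F#4.

G#4 C#5 B4 A4 F#4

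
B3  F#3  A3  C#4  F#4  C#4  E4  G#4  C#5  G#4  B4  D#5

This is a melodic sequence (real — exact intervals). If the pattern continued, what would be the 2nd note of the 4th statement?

D#5

The unit is 4 notes. Position-2 pitches of the 3 shown cells: F#3, C#4, G#4.
Each moves up a 5th; the next is D#5.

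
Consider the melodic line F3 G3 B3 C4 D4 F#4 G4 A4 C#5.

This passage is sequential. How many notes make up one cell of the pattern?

Try groups of 3 (3 cells in 9 notes):
F3 G3 B3 | C4 D4 F#4 | G4 A4 C#5
Each cell is the previous one up a 5th — so the unit is 3 notes.

3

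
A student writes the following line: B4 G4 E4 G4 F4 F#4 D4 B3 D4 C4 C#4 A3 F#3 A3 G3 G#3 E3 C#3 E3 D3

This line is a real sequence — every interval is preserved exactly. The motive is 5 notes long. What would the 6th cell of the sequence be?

A#2 F#2 D#2 F#2 E2

The 5-note cells begin on B4, F#4, C#4, G#3 — each down a 4th from the last.
Extending down a 4th: D#3 → A#2.
Statement 6 starts on A#2 and keeps the same exact contour: A#2 F#2 D#2 F#2 E2.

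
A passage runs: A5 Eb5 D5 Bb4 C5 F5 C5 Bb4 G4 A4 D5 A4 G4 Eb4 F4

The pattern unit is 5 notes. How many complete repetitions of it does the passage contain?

3

15 notes in groups of 5 gives 15/5 = 3 statements.
Starts: A5, F5, D5 — each down a 3rd.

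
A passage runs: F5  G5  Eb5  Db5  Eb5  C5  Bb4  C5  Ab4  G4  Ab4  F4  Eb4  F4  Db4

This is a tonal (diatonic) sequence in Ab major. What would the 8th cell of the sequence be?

F3 G3 Eb3

Unit = 3 notes; the statements start on F5, Db5, Bb4, G4, Eb4, moving down a 3rd each time.
Extending down a 3rd: C4 → Ab3 → F3.
From F3 the diatonic shape gives F3 G3 Eb3.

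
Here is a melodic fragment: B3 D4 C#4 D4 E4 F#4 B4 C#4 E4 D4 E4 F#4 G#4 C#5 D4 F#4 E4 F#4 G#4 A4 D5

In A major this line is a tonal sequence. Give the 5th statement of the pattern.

Unit = 7 notes; the statements start on B3, C#4, D4, moving up a 2nd each time.
Extending up a 2nd: E4 → F#4.
From F#4 the diatonic shape gives F#4 A4 G#4 A4 B4 C#5 F#5.

F#4 A4 G#4 A4 B4 C#5 F#5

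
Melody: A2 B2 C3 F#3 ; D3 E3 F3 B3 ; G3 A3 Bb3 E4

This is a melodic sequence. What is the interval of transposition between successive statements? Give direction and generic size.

With a 4-note motive the entries are A2, D3, G3, each up a 4th from the previous.
A2 to D3 is up a 4th.

up a 4th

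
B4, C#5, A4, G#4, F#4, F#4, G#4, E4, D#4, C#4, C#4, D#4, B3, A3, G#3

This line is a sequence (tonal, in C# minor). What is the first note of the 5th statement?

D#3

With a 5-note motive the entries are B4, F#4, C#4, each down a 4th from the previous.
Continuing: G#3 → D#3. Statement 5 starts on D#3.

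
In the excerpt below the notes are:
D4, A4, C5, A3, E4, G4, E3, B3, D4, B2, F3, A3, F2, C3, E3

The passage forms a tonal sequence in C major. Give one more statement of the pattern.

C2 G2 B2

With a 3-note motive the entries are D4, A3, E3, B2, F2, each down a 4th from the previous.
Statement 6 starts on C2 and keeps the same diatonic contour: C2 G2 B2.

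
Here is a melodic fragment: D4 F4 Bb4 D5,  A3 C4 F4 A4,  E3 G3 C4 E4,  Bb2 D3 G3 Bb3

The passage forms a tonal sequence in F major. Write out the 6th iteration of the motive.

C2 E2 A2 C3

Taking 4-note groups, the heads are D4, A3, E3, Bb2: the pattern moves down a 4th.
Continuing the starts: F2 → C2.
So cell 6 is C2 E2 A2 C3.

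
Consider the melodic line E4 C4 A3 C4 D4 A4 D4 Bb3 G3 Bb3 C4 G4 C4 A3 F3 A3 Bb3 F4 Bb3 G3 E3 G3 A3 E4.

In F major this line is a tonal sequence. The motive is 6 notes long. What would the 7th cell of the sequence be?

F3 D3 Bb2 D3 E3 Bb3

Taking 6-note groups, the heads are E4, D4, C4, Bb3: the pattern moves down a 2nd.
Extending down a 2nd: A3 → G3 → F3.
Statement 7 starts on F3 and keeps the same diatonic contour: F3 D3 Bb2 D3 E3 Bb3.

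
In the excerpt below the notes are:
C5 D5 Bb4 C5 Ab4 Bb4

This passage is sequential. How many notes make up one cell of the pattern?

2

6 notes total. Splitting into 3 groups of 2:
C5 D5 | Bb4 C5 | Ab4 Bb4
That's a consistent down a 2nd shift per cell, and no other grouping gives one.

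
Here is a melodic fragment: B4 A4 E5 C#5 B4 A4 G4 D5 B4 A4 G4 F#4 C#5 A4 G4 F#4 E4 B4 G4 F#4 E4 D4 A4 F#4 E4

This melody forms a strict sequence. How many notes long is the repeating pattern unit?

5

Try groups of 5 (5 cells in 25 notes):
B4 A4 E5 C#5 B4 | A4 G4 D5 B4 A4 | G4 F#4 C#5 A4 G4 | F#4 E4 B4 G4 F#4 | E4 D4 A4 F#4 E4
Every group is a transposition down a 2nd of the one before; no shorter unit works.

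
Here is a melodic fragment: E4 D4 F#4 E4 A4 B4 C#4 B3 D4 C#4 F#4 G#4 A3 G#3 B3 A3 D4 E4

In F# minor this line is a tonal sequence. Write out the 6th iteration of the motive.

Taking 6-note groups, the heads are E4, C#4, A3: the pattern moves down a 3rd.
Continuing the starts: F#3 → D3 → B2.
Statement 6 starts on B2 and keeps the same diatonic contour: B2 A2 C#3 B2 E3 F#3.

B2 A2 C#3 B2 E3 F#3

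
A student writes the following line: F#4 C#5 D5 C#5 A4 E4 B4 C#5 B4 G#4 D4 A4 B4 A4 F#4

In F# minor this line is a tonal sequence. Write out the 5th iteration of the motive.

With a 5-note motive the entries are F#4, E4, D4, each down a 2nd from the previous.
Carrying on: C#4 → B3.
Statement 5 starts on B3 and keeps the same diatonic contour: B3 F#4 G#4 F#4 D4.

B3 F#4 G#4 F#4 D4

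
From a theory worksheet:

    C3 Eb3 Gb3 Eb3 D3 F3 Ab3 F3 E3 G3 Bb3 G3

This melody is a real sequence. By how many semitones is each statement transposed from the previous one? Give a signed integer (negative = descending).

The 4-note cells begin on C3, D3, E3 — each up a 2nd from the last.
C3→D3 is 50 − 48 = 2 semitones.

2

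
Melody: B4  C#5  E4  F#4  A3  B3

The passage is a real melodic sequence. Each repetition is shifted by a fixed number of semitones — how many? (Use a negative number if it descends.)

-7

The 2-note cells begin on B4, E4, A3 — each down a 5th from the last.
Counting half-steps from B4 to E4: -7.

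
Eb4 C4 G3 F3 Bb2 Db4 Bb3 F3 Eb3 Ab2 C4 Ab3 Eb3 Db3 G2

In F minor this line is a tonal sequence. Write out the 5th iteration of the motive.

The 5-note cells begin on Eb4, Db4, C4 — each down a 2nd from the last.
Extending down a 2nd: Bb3 → Ab3.
From Ab3 the diatonic shape gives Ab3 F3 C3 Bb2 Eb2.

Ab3 F3 C3 Bb2 Eb2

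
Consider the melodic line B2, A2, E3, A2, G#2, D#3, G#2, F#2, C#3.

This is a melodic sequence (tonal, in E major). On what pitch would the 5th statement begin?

E2

Unit = 3 notes; the statements start on B2, A2, G#2, moving down a 2nd each time.
Extending the heads down a 2nd: F#2 → E2.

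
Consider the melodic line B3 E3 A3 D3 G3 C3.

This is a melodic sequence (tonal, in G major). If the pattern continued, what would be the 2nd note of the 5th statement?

The unit is 2 notes. Position-2 pitches of the 3 shown cells: E3, D3, C3.
Extending down a 2nd: B2 → A2.

A2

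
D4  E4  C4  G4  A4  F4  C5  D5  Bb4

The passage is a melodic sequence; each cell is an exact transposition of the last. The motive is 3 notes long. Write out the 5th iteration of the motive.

Bb5 C6 Ab5

Taking 3-note groups, the heads are D4, G4, C5: the pattern moves up a 4th.
Carrying on: F5 → Bb5.
From Bb5 the exact shape gives Bb5 C6 Ab5.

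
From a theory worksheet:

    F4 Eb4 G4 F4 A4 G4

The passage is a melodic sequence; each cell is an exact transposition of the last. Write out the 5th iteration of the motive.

Taking 2-note groups, the heads are F4, G4, A4: the pattern moves up a 2nd.
Carrying on: B4 → C#5.
From C#5 the exact shape gives C#5 B4.

C#5 B4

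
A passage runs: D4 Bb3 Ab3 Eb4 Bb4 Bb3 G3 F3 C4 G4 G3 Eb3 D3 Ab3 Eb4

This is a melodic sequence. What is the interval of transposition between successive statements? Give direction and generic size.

down a 3rd

Taking 5-note groups, the heads are D4, Bb3, G3: the pattern moves down a 3rd.
From D4 to Bb3: down a 3rd.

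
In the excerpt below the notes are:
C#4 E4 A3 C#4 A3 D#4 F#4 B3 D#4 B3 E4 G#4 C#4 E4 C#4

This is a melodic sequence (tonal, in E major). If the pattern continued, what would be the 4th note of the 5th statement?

The unit is 5 notes. Position-4 pitches of the 3 shown cells: C#4, D#4, E4.
Carrying that up a 2nd forward: F#4 → G#4.

G#4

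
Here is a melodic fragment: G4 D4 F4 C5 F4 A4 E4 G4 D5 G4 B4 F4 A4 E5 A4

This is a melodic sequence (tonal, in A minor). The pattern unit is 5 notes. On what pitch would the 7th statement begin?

With a 5-note motive the entries are G4, A4, B4, each up a 2nd from the previous.
Continuing: C5 → D5 → E5 → F5. Statement 7 starts on F5.

F5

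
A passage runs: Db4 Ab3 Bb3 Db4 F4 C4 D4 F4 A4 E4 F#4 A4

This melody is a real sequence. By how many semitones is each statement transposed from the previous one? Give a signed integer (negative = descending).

4

Unit = 4 notes; the statements start on Db4, F4, A4, moving up a 3rd each time.
Db4→F4 is 65 − 61 = 4 semitones.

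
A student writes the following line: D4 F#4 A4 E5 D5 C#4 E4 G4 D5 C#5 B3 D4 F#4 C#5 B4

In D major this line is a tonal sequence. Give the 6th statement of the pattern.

The 5-note cells begin on D4, C#4, B3 — each down a 2nd from the last.
Carrying on: A3 → G3 → F#3.
Statement 6 starts on F#3 and keeps the same diatonic contour: F#3 A3 C#4 G4 F#4.

F#3 A3 C#4 G4 F#4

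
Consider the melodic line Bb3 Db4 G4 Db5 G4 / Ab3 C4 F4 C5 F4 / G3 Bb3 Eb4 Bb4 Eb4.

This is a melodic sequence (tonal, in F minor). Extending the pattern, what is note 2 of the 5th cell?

G3

Grouping in 5s, the 2nd note of each cell is Db4, C4, Bb3.
Carrying that down a 2nd forward: Ab3 → G3.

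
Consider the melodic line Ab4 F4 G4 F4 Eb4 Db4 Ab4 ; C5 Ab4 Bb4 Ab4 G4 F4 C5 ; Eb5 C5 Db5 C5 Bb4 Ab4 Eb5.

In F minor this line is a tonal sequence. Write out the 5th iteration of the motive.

With a 7-note motive the entries are Ab4, C5, Eb5, each up a 3rd from the previous.
Continuing the starts: G5 → Bb5.
From Bb5 the diatonic shape gives Bb5 G5 Ab5 G5 F5 Eb5 Bb5.

Bb5 G5 Ab5 G5 F5 Eb5 Bb5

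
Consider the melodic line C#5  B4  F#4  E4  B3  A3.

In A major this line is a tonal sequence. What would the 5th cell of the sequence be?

With a 2-note motive the entries are C#5, F#4, B3, each down a 5th from the previous.
Extending down a 5th: E3 → A2.
From A2 the diatonic shape gives A2 G#2.

A2 G#2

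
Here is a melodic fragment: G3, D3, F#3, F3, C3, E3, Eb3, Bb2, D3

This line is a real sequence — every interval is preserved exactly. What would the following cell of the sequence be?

Db3 Ab2 C3

The 3-note cells begin on G3, F3, Eb3 — each down a 2nd from the last.
So cell 4 is Db3 Ab2 C3.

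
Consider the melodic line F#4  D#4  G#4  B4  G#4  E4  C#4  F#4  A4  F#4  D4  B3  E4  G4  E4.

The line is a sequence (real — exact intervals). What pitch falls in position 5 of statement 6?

With 5-note cells, note 5 of each statement runs G#4, F#4, E4.
Each moves down a 2nd. Continuing: D4 → C4 → Bb3.

Bb3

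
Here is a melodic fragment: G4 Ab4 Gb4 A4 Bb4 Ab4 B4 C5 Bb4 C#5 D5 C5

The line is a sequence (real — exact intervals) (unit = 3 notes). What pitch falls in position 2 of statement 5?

E5

The unit is 3 notes. Position-2 pitches of the 4 shown cells: Ab4, Bb4, C5, D5.
From D5, up a 2nd gives E5.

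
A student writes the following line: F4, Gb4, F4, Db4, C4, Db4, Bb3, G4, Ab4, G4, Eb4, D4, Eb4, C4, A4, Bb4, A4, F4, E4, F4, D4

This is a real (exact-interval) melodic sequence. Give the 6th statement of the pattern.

Taking 7-note groups, the heads are F4, G4, A4: the pattern moves up a 2nd.
Extending up a 2nd: B4 → C#5 → D#5.
So cell 6 is D#5 E5 D#5 B4 A#4 B4 G#4.

D#5 E5 D#5 B4 A#4 B4 G#4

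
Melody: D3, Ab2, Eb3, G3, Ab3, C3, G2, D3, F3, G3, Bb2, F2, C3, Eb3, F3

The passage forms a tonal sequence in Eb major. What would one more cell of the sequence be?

With a 5-note motive the entries are D3, C3, Bb2, each down a 2nd from the previous.
So cell 4 is Ab2 Eb2 Bb2 D3 Eb3.

Ab2 Eb2 Bb2 D3 Eb3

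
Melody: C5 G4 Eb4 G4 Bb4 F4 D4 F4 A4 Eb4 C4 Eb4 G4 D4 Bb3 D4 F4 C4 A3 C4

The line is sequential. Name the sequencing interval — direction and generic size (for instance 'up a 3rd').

The 4-note cells begin on C5, Bb4, A4, G4, F4 — each down a 2nd from the last.
From C5 to Bb4: down a 2nd.

down a 2nd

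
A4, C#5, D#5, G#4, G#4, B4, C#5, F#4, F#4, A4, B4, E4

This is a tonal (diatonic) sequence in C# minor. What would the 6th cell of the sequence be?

C#4 E4 F#4 B3

The 4-note cells begin on A4, G#4, F#4 — each down a 2nd from the last.
Continuing the starts: E4 → D#4 → C#4.
From C#4 the diatonic shape gives C#4 E4 F#4 B3.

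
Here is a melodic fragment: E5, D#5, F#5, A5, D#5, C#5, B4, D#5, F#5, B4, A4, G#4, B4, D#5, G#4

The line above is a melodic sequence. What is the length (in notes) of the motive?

15 notes total. Splitting into 3 groups of 5:
E5 D#5 F#5 A5 D#5 | C#5 B4 D#5 F#5 B4 | A4 G#4 B4 D#5 G#4
Every group is a transposition down a 3rd of the one before; no shorter unit works.

5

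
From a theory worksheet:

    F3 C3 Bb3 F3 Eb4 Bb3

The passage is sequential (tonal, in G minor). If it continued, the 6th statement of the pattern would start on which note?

Unit = 2 notes; the statements start on F3, Bb3, Eb4, moving up a 4th each time.
Continuing: A4 → D5 → G5. Statement 6 starts on G5.

G5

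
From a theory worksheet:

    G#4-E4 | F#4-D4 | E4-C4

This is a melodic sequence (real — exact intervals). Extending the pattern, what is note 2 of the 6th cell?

Gb3

Grouping in 2s, the 2nd note of each cell is E4, D4, C4.
Each moves down a 2nd. Continuing: Bb3 → Ab3 → Gb3.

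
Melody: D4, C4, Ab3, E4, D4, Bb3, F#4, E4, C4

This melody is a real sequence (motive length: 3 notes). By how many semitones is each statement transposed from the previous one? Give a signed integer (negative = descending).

Unit = 3 notes; the statements start on D4, E4, F#4, moving up a 2nd each time.
D4 to E4 spans +2 semitones.

2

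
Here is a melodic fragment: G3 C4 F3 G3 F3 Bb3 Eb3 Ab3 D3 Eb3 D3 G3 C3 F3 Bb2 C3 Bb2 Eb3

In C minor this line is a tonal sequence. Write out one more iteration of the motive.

Ab2 D3 G2 Ab2 G2 C3

The 6-note cells begin on G3, Eb3, C3 — each down a 3rd from the last.
Statement 4 starts on Ab2 and keeps the same diatonic contour: Ab2 D3 G2 Ab2 G2 C3.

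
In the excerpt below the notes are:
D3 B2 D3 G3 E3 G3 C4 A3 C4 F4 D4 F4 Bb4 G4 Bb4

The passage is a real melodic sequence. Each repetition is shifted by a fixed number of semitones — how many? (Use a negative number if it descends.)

5

The 3-note cells begin on D3, G3, C4, F4, Bb4 — each up a 4th from the last.
Counting half-steps from D3 to G3: 5.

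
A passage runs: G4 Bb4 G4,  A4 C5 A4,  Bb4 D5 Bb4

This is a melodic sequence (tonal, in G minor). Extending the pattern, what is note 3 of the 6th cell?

Grouping in 3s, the 3rd note of each cell is G4, A4, Bb4.
Carrying that up a 2nd forward: C5 → D5 → Eb5.

Eb5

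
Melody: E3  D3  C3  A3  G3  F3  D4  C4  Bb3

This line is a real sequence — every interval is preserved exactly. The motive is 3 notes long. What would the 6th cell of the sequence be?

F5 Eb5 Db5

With a 3-note motive the entries are E3, A3, D4, each up a 4th from the previous.
Carrying on: G4 → C5 → F5.
Statement 6 starts on F5 and keeps the same exact contour: F5 Eb5 Db5.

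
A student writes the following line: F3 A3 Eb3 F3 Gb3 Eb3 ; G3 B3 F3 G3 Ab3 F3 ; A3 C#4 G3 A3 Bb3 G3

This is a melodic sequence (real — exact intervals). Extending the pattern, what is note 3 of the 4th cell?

Grouping in 6s, the 3rd note of each cell is Eb3, F3, G3.
One more up a 2nd gives A3.

A3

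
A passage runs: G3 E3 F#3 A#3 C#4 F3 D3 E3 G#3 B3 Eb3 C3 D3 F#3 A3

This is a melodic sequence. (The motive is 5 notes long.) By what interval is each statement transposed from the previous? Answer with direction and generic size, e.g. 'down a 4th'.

With a 5-note motive the entries are G3, F3, Eb3, each down a 2nd from the previous.
From G3 to F3: down a 2nd.

down a 2nd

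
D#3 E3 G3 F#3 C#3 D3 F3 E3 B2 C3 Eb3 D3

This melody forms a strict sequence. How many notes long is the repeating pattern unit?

12 notes total. Splitting into 3 groups of 4:
D#3 E3 G3 F#3 | C#3 D3 F3 E3 | B2 C3 Eb3 D3
Every group is a transposition down a 2nd of the one before; no shorter unit works.

4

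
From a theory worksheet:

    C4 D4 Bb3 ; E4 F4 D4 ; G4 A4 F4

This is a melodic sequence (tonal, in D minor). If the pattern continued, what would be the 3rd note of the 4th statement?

Grouping in 3s, the 3rd note of each cell is Bb3, D4, F4.
One more up a 3rd gives A4.

A4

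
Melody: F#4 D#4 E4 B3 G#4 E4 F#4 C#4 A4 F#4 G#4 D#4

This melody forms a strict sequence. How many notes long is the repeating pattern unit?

12 notes total. Splitting into 3 groups of 4:
F#4 D#4 E4 B3 | G#4 E4 F#4 C#4 | A4 F#4 G#4 D#4
Each cell is the previous one up a 2nd — so the unit is 4 notes.

4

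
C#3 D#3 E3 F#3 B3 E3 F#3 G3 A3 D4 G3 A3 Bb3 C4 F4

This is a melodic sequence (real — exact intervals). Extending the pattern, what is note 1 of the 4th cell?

Grouping in 5s, the 1st note of each cell is C#3, E3, G3.
From G3, up a 3rd gives Bb3.

Bb3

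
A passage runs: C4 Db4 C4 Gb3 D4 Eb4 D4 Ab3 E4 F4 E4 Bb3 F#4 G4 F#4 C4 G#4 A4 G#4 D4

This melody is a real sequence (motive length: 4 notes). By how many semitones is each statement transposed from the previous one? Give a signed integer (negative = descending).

With a 4-note motive the entries are C4, D4, E4, F#4, G#4, each up a 2nd from the previous.
Counting half-steps from C4 to D4: 2.

2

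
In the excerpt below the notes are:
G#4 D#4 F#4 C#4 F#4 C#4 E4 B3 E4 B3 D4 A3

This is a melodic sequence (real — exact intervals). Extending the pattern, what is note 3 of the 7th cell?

Gb3

Grouping in 4s, the 3rd note of each cell is F#4, E4, D4.
Carrying that down a 2nd forward: C4 → Bb3 → Ab3 → Gb3.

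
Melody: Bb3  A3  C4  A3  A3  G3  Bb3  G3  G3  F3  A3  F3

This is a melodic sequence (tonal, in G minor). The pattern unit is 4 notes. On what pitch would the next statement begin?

Unit = 4 notes; the statements start on Bb3, A3, G3, moving down a 2nd each time.
The next head, down a 2nd from G3, is F3.

F3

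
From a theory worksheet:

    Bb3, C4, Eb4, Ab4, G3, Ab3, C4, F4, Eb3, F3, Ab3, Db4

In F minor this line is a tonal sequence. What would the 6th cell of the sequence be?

With a 4-note motive the entries are Bb3, G3, Eb3, each down a 3rd from the previous.
Carrying on: C3 → Ab2 → F2.
From F2 the diatonic shape gives F2 G2 Bb2 Eb3.

F2 G2 Bb2 Eb3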